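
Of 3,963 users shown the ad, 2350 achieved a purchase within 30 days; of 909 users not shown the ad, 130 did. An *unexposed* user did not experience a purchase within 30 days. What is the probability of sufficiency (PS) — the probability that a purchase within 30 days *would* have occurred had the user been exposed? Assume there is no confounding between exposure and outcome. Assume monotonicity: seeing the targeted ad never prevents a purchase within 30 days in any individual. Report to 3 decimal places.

PS ≈ 0.525

p₁ = P(outcome | exposed) = 2350/3963 = 0.59299
p₀ = P(outcome | unexposed) = 130/909 = 0.14301
Under exogeneity and monotonicity, PS = (p₁ − p₀) / (1 − p₀).
PS = (0.59299 − 0.14301) / (1 − 0.14301) = 0.44997 / 0.85699 ≈ 0.5251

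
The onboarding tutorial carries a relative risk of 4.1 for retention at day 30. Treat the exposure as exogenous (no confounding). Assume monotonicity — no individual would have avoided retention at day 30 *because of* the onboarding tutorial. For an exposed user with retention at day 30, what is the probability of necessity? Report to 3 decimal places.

PN ≈ 0.756

Under exogeneity and monotonicity, PN = (RR − 1) / RR = 1 − 1/RR.
PN = (4.1 − 1) / 4.1 = 3.1 / 4.1 ≈ 0.7561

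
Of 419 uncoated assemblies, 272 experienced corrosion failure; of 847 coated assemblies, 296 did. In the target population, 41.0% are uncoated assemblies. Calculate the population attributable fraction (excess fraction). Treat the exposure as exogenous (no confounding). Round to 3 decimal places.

PAF ≈ 0.260

p₁ = P(outcome | exposed) = 272/419 = 0.64916
p₀ = P(outcome | unexposed) = 296/847 = 0.34947
Overall risk P(Y=1) = π·p₁ + (1−π)·p₀ = 0.41×0.64916 + 0.59×0.34947 = 0.47234.
Under exogeneity, PAF = [P(Y=1) − p₀] / P(Y=1).
PAF = (0.47234 − 0.34947) / 0.47234 ≈ 0.2601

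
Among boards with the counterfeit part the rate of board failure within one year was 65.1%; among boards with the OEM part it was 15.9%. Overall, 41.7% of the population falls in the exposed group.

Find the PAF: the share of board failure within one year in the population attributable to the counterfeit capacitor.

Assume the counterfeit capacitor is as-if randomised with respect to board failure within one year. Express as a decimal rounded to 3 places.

p₁ = 0.651, p₀ = 0.159.
Overall risk P(Y=1) = π·p₁ + (1−π)·p₀ = 0.417×0.651 + 0.583×0.159 = 0.36416.
Under exogeneity, PAF = [P(Y=1) − p₀] / P(Y=1).
PAF = (0.36416 − 0.159) / 0.36416 ≈ 0.5634

PAF ≈ 0.563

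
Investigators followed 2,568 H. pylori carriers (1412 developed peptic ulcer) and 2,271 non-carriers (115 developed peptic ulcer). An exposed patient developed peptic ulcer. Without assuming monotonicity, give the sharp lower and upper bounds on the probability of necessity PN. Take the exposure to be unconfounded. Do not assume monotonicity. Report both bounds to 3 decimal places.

p₁ = P(outcome | exposed) = 1412/2568 = 0.54984
p₀ = P(outcome | unexposed) = 115/2271 = 0.050638
Under exogeneity alone the bounds on PN are max{0,(p₁−p₀)/p₁} ≤ PN ≤ min{1,(1−p₀)/p₁}.
  lower = (p₁ − p₀)/p₁ = 0.49921 / 0.54984 ≈ 0.9079
  upper = min{1, (1 − p₀)/p₁} = 0.94936 / 0.54984 ≈ 1.7266 → capped at 1

0.908 ≤ PN ≤ 1.000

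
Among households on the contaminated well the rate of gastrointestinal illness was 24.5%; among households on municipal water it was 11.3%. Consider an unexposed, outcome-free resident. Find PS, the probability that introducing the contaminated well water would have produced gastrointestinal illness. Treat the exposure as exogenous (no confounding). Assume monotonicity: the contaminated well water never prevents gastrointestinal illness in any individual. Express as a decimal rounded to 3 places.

PS ≈ 0.149

p₁ = 0.245, p₀ = 0.113.
Under exogeneity and monotonicity, PS = (p₁ − p₀) / (1 − p₀).
PS = (0.245 − 0.113) / (1 − 0.113) = 0.132 / 0.887 ≈ 0.1488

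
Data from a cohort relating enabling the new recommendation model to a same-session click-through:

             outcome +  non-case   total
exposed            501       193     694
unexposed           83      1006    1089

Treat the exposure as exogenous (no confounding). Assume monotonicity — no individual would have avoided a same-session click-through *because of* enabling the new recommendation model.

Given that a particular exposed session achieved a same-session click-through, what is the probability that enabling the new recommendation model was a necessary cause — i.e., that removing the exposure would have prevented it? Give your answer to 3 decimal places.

p₁ = P(outcome | exposed) = 501/694 = 0.7219
p₀ = P(outcome | unexposed) = 83/1089 = 0.076217
Under exogeneity and monotonicity, PN = (p₁ − p₀)/p₁.
PN = (0.7219 − 0.076217) / 0.7219 ≈ 0.8944

PN ≈ 0.894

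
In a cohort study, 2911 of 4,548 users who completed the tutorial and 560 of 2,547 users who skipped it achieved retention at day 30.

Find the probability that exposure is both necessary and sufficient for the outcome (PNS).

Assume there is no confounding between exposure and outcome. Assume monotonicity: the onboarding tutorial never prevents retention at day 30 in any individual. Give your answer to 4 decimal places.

p₁ = P(outcome | exposed) = 2911/4548 = 0.64006
p₀ = P(outcome | unexposed) = 560/2547 = 0.21987
Under exogeneity and monotonicity, PNS = p₁ − p₀.
PNS = 0.64006 − 0.21987 = 0.4202

PNS ≈ 0.4202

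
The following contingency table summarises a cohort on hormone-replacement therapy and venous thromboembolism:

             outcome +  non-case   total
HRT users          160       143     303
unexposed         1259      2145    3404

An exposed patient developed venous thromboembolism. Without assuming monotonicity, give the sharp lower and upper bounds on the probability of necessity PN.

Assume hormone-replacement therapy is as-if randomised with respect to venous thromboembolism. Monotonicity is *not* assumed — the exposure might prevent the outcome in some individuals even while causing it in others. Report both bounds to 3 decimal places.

p₁ = P(outcome | exposed) = 160/303 = 0.52805
p₀ = P(outcome | unexposed) = 1259/3404 = 0.36986
Under exogeneity alone the bounds on PN are max{0,(p₁−p₀)/p₁} ≤ PN ≤ min{1,(1−p₀)/p₁}.
  lower = (p₁ − p₀)/p₁ = 0.15819 / 0.52805 ≈ 0.2996
  upper = min{1, (1 − p₀)/p₁} = 0.63014 / 0.52805 ≈ 1.1933 → capped at 1

0.300 ≤ PN ≤ 1.000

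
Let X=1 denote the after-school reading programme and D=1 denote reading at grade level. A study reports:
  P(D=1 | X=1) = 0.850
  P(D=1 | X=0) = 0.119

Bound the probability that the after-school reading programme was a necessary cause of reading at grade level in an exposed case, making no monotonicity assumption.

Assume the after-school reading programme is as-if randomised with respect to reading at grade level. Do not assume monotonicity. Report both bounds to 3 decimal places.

Let p₁ = 0.85, p₀ = 0.119.
Under exogeneity alone the bounds on PN are max{0,(p₁−p₀)/p₁} ≤ PN ≤ min{1,(1−p₀)/p₁}.
  lower = (p₁ − p₀)/p₁ = 0.731 / 0.85 ≈ 0.8600
  upper = min{1, (1 − p₀)/p₁} = 0.881 / 0.85 ≈ 1.0365 → capped at 1

0.860 ≤ PN ≤ 1.000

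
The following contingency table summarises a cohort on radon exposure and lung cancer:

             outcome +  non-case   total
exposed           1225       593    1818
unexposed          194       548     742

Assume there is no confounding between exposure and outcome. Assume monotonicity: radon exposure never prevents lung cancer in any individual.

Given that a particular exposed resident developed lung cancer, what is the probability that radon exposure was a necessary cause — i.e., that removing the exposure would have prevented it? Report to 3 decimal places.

PN ≈ 0.612

p₁ = P(outcome | exposed) = 1225/1818 = 0.67382
p₀ = P(outcome | unexposed) = 194/742 = 0.26146
Under exogeneity and monotonicity, PN = (p₁ − p₀) / p₁.
PN = (0.67382 − 0.26146) / 0.67382 = 0.41236 / 0.67382 ≈ 0.6120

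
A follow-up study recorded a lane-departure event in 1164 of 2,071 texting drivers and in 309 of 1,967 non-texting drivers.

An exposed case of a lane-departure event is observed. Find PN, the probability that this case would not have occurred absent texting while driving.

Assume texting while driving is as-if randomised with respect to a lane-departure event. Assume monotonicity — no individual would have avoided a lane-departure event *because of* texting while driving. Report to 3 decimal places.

p₁ = P(outcome | exposed) = 1164/2071 = 0.56205
p₀ = P(outcome | unexposed) = 309/1967 = 0.15709
Under exogeneity and monotonicity, PN = (p₁ − p₀) / p₁.
PN = (0.56205 − 0.15709) / 0.56205 = 0.40496 / 0.56205 ≈ 0.7205

PN ≈ 0.721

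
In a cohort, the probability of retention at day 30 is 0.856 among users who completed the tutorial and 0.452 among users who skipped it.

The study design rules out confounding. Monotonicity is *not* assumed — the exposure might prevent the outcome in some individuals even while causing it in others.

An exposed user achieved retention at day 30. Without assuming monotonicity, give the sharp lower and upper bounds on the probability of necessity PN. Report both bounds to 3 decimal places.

Let p₁ = 0.856, p₀ = 0.452.
Under exogeneity alone the bounds on PN are max{0,(p₁−p₀)/p₁} ≤ PN ≤ min{1,(1−p₀)/p₁}.
  lower = (p₁ − p₀)/p₁ = 0.404 / 0.856 ≈ 0.4720
  upper = min{1, (1 − p₀)/p₁} = 0.548 / 0.856 ≈ 0.6402

0.472 ≤ PN ≤ 0.640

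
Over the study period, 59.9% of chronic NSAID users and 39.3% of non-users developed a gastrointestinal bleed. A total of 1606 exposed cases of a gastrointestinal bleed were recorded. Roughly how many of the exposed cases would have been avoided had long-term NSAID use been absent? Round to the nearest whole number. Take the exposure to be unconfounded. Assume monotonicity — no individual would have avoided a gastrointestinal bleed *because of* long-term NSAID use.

about 552 cases

p₁ = 0.599, p₀ = 0.393.
PN = (p₁ − p₀)/p₁ = (0.599 − 0.393) / 0.599 ≈ 0.34391.
Attributable cases ≈ PN × (exposed cases) = 0.34391 × 1606 ≈ 552.31.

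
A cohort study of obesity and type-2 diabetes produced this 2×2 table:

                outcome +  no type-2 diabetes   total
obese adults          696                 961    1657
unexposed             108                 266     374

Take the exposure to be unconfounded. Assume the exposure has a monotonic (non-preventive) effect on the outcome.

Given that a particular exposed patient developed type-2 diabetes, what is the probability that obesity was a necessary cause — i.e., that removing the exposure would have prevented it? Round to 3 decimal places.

PN ≈ 0.313

p₁ = P(outcome | exposed) = 696/1657 = 0.42004
p₀ = P(outcome | unexposed) = 108/374 = 0.28877
Under exogeneity and monotonicity, PN = (p₁ − p₀) / p₁.
PN = (0.42004 − 0.28877) / 0.42004 = 0.13127 / 0.42004 ≈ 0.3125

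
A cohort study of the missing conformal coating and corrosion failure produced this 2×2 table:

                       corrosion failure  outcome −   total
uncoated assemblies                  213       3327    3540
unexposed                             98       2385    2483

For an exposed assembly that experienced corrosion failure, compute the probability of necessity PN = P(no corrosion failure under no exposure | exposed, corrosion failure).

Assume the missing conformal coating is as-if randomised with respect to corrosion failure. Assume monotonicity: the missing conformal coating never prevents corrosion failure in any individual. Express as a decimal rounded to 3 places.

PN ≈ 0.344

p₁ = P(outcome | exposed) = 213/3540 = 0.060169
p₀ = P(outcome | unexposed) = 98/2483 = 0.039468
Under exogeneity and monotonicity, PN = (p₁ − p₀) / p₁.
PN = (0.060169 − 0.039468) / 0.060169 = 0.020701 / 0.060169 ≈ 0.3440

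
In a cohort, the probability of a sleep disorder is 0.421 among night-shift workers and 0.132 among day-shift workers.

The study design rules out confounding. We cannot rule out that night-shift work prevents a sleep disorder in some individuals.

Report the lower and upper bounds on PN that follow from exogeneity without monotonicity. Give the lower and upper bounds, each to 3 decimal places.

Let p₁ = 0.421, p₀ = 0.132.
Under exogeneity alone the bounds on PN are max{0,(p₁−p₀)/p₁} ≤ PN ≤ min{1,(1−p₀)/p₁}.
  lower = (p₁ − p₀)/p₁ = 0.289 / 0.421 ≈ 0.6865
  upper = min{1, (1 − p₀)/p₁} = 0.868 / 0.421 ≈ 2.0618 → capped at 1

0.686 ≤ PN ≤ 1.000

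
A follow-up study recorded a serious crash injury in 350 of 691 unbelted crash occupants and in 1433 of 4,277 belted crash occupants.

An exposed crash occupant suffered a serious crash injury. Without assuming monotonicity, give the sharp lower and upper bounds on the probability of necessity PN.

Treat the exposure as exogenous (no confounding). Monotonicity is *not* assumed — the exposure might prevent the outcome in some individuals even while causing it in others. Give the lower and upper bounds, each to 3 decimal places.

0.339 ≤ PN ≤ 1.000

p₁ = P(outcome | exposed) = 350/691 = 0.50651
p₀ = P(outcome | unexposed) = 1433/4277 = 0.33505
Under exogeneity alone the bounds on PN are max{0,(p₁−p₀)/p₁} ≤ PN ≤ min{1,(1−p₀)/p₁}.
  lower = (p₁ − p₀)/p₁ = 0.17146 / 0.50651 ≈ 0.3385
  upper = min{1, (1 − p₀)/p₁} = 0.66495 / 0.50651 ≈ 1.3128 → capped at 1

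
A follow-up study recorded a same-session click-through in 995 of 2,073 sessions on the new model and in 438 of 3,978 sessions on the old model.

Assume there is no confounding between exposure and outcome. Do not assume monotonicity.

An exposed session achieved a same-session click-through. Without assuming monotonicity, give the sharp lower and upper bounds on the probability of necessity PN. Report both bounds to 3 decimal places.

0.771 ≤ PN ≤ 1.000

p₁ = P(outcome | exposed) = 995/2073 = 0.47998
p₀ = P(outcome | unexposed) = 438/3978 = 0.11011
Under exogeneity alone the bounds on PN are max{0,(p₁−p₀)/p₁} ≤ PN ≤ min{1,(1−p₀)/p₁}.
  lower = (p₁ − p₀)/p₁ = 0.36988 / 0.47998 ≈ 0.7706
  upper = min{1, (1 − p₀)/p₁} = 0.88989 / 0.47998 ≈ 1.8540 → capped at 1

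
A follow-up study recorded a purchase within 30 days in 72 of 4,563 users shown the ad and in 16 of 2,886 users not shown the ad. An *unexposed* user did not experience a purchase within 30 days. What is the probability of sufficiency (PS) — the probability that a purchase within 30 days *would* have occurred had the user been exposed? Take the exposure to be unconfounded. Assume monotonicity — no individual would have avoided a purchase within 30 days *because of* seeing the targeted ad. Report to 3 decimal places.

PS ≈ 0.010

p₁ = P(outcome | exposed) = 72/4563 = 0.015779
p₀ = P(outcome | unexposed) = 16/2886 = 0.005544
Under exogeneity and monotonicity, PS = (p₁ − p₀) / (1 − p₀).
PS = (0.015779 − 0.005544) / (1 − 0.005544) = 0.010235 / 0.99446 ≈ 0.0103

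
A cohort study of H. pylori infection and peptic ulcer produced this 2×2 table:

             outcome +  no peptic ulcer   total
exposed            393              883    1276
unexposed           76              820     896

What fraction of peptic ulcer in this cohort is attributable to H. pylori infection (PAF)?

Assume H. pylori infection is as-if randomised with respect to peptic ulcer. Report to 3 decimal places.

PAF ≈ 0.607

p₁ = P(outcome | exposed) = 393/1276 = 0.30799
p₀ = P(outcome | unexposed) = 76/896 = 0.084821
Exposure prevalence π = 1276/2172 = 0.58748; overall risk P(Y=1) = 0.21593.
Under exogeneity, PAF = [P(Y=1) − p₀]/P(Y=1).
PAF = (0.21593 − 0.084821) / 0.21593 ≈ 0.6072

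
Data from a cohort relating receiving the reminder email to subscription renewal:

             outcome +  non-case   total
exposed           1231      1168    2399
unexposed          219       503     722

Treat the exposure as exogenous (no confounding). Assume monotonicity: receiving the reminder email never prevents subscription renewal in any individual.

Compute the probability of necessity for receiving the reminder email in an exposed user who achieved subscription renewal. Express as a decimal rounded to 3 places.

PN ≈ 0.409

p₁ = P(outcome | exposed) = 1231/2399 = 0.51313
p₀ = P(outcome | unexposed) = 219/722 = 0.30332
Under exogeneity and monotonicity, PN = (p₁ − p₀) / p₁.
PN = (0.51313 − 0.30332) / 0.51313 = 0.20981 / 0.51313 ≈ 0.4089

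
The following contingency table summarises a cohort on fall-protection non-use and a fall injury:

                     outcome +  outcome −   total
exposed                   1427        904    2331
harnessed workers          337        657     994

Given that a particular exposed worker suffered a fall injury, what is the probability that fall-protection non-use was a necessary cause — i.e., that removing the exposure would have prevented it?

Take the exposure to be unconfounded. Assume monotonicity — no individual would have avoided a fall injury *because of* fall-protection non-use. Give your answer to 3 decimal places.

PN ≈ 0.446

p₁ = P(outcome | exposed) = 1427/2331 = 0.61218
p₀ = P(outcome | unexposed) = 337/994 = 0.33903
Under exogeneity and monotonicity, PN = (p₁ − p₀) / p₁.
PN = (0.61218 − 0.33903) / 0.61218 = 0.27315 / 0.61218 ≈ 0.4462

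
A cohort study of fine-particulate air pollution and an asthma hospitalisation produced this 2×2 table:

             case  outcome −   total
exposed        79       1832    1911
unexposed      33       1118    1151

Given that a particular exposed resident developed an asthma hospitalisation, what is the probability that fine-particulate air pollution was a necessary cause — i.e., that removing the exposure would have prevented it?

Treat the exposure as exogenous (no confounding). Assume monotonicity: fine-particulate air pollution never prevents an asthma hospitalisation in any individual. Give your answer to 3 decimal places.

PN ≈ 0.306

p₁ = P(outcome | exposed) = 79/1911 = 0.04134
p₀ = P(outcome | unexposed) = 33/1151 = 0.028671
Under exogeneity and monotonicity, PN = (p₁ − p₀) / p₁.
PN = (0.04134 − 0.028671) / 0.04134 = 0.012669 / 0.04134 ≈ 0.3065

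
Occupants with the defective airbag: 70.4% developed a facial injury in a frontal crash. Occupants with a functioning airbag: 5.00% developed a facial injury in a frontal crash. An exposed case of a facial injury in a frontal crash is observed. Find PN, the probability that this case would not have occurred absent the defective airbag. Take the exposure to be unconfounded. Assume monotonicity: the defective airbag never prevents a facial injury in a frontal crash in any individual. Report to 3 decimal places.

p₁ = 0.704, p₀ = 0.05.
Under exogeneity and monotonicity, PN = (p₁ − p₀) / p₁.
PN = (0.704 − 0.05) / 0.704 = 0.654 / 0.704 ≈ 0.9290

PN ≈ 0.929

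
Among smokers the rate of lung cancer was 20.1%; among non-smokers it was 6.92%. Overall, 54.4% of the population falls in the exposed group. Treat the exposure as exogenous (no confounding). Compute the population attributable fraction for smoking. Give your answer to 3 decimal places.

p₁ = 0.201, p₀ = 0.0692.
Overall risk P(Y=1) = π·p₁ + (1−π)·p₀ = 0.544×0.201 + 0.456×0.0692 = 0.1409.
Under exogeneity, PAF = [P(Y=1) − p₀] / P(Y=1).
PAF = (0.1409 − 0.0692) / 0.1409 ≈ 0.5089

PAF ≈ 0.509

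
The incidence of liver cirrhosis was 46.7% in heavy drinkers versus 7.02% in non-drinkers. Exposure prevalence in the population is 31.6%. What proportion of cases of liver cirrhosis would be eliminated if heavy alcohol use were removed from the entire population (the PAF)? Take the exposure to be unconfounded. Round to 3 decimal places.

PAF ≈ 0.641

p₁ = 0.467, p₀ = 0.0702.
Overall risk P(Y=1) = π·p₁ + (1−π)·p₀ = 0.316×0.467 + 0.684×0.0702 = 0.19559.
Under exogeneity, PAF = [P(Y=1) − p₀] / P(Y=1).
PAF = (0.19559 − 0.0702) / 0.19559 ≈ 0.6411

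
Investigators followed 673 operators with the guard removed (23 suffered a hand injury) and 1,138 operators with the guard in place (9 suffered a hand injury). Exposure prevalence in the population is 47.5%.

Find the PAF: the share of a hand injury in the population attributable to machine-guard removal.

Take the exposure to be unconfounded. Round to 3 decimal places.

p₁ = P(outcome | exposed) = 23/673 = 0.034175
p₀ = P(outcome | unexposed) = 9/1138 = 0.0079086
Overall risk P(Y=1) = π·p₁ + (1−π)·p₀ = 0.475×0.034175 + 0.525×0.0079086 = 0.020385.
Under exogeneity, PAF = [P(Y=1) − p₀] / P(Y=1).
PAF = (0.020385 − 0.0079086) / 0.020385 ≈ 0.6120

PAF ≈ 0.612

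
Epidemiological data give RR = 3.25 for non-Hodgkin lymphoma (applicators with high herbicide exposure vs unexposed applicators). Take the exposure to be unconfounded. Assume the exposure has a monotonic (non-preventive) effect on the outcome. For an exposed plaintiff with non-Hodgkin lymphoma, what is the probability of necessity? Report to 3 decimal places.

PN ≈ 0.692

Under exogeneity and monotonicity, PN = (RR − 1) / RR = 1 − 1/RR.
PN = (3.25 − 1) / 3.25 = 2.25 / 3.25 ≈ 0.6923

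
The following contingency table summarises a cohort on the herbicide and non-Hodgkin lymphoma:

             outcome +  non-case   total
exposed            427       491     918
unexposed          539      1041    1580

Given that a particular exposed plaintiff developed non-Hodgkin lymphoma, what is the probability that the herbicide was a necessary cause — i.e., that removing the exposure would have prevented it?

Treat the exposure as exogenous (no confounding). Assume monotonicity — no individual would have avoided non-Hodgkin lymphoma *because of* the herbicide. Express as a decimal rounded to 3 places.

PN ≈ 0.267

p₁ = P(outcome | exposed) = 427/918 = 0.46514
p₀ = P(outcome | unexposed) = 539/1580 = 0.34114
Under exogeneity and monotonicity, PN = (p₁ − p₀)/p₁.
PN = (0.46514 − 0.34114) / 0.46514 ≈ 0.2666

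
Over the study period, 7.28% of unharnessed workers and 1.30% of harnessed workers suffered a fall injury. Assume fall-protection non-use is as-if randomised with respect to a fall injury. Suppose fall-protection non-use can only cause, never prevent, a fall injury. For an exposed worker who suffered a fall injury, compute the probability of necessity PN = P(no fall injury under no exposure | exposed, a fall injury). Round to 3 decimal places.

p₁ = 0.0728, p₀ = 0.013.
Under exogeneity and monotonicity, PN = (p₁ − p₀) / p₁.
PN = (0.0728 − 0.013) / 0.0728 = 0.0598 / 0.0728 ≈ 0.8214

PN ≈ 0.821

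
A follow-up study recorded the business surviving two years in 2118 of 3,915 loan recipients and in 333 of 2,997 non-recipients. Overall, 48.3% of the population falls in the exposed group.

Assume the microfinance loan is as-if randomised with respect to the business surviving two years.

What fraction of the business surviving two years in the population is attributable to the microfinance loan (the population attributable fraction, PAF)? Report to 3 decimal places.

p₁ = P(outcome | exposed) = 2118/3915 = 0.541
p₀ = P(outcome | unexposed) = 333/2997 = 0.11111
Overall risk P(Y=1) = π·p₁ + (1−π)·p₀ = 0.483×0.541 + 0.517×0.11111 = 0.31875.
Under exogeneity, PAF = [P(Y=1) − p₀] / P(Y=1).
PAF = (0.31875 − 0.11111) / 0.31875 ≈ 0.6514

PAF ≈ 0.651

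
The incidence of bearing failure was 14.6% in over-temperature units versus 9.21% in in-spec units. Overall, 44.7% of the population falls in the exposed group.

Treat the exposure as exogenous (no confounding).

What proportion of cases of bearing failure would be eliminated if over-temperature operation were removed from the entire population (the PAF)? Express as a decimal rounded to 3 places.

PAF ≈ 0.207

p₁ = 0.146, p₀ = 0.0921.
Overall risk P(Y=1) = π·p₁ + (1−π)·p₀ = 0.447×0.146 + 0.553×0.0921 = 0.11619.
Under exogeneity, PAF = [P(Y=1) − p₀] / P(Y=1).
PAF = (0.11619 − 0.0921) / 0.11619 ≈ 0.2074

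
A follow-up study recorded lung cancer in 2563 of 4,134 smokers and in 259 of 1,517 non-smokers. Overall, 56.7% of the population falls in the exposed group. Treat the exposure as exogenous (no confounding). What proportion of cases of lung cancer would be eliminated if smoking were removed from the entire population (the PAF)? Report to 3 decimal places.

PAF ≈ 0.599

p₁ = P(outcome | exposed) = 2563/4134 = 0.61998
p₀ = P(outcome | unexposed) = 259/1517 = 0.17073
Overall risk P(Y=1) = π·p₁ + (1−π)·p₀ = 0.567×0.61998 + 0.433×0.17073 = 0.42546.
Under exogeneity, PAF = [P(Y=1) − p₀] / P(Y=1).
PAF = (0.42546 − 0.17073) / 0.42546 ≈ 0.5987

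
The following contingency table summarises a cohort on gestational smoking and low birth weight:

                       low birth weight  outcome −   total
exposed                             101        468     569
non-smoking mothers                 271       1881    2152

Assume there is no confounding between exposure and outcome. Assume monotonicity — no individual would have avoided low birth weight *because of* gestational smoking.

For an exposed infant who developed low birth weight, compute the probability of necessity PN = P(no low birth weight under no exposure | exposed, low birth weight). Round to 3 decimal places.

PN ≈ 0.291

p₁ = P(outcome | exposed) = 101/569 = 0.1775
p₀ = P(outcome | unexposed) = 271/2152 = 0.12593
Under exogeneity and monotonicity, PN = (p₁ − p₀)/p₁.
PN = (0.1775 − 0.12593) / 0.1775 ≈ 0.2906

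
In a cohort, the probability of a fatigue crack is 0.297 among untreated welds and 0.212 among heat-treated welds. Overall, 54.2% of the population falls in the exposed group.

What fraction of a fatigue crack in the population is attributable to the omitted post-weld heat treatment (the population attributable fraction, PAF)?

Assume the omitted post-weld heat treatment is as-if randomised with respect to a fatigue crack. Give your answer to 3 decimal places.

PAF ≈ 0.179

Let p₁ = 0.297, p₀ = 0.212.
Overall risk P(Y=1) = π·p₁ + (1−π)·p₀ = 0.542×0.297 + 0.458×0.212 = 0.25807.
Under exogeneity, PAF = [P(Y=1) − p₀] / P(Y=1).
PAF = (0.25807 − 0.212) / 0.25807 ≈ 0.1785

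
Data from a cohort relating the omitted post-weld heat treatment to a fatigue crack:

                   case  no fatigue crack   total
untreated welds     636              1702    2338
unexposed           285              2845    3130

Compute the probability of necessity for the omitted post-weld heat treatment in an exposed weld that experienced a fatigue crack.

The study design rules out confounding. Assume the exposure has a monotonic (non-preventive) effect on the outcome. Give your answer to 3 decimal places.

PN ≈ 0.665

p₁ = P(outcome | exposed) = 636/2338 = 0.27203
p₀ = P(outcome | unexposed) = 285/3130 = 0.091054
Under exogeneity and monotonicity, PN = (p₁ − p₀)/p₁.
PN = (0.27203 − 0.091054) / 0.27203 ≈ 0.6653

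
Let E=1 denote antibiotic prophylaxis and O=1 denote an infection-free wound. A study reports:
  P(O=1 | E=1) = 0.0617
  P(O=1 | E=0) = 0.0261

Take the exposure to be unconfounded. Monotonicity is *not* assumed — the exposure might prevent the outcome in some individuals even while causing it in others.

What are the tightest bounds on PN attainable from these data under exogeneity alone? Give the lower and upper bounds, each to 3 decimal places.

0.577 ≤ PN ≤ 1.000

Let p₁ = 0.0617, p₀ = 0.0261.
Under exogeneity alone the bounds on PN are max{0,(p₁−p₀)/p₁} ≤ PN ≤ min{1,(1−p₀)/p₁}.
  lower = (p₁ − p₀)/p₁ = 0.0356 / 0.0617 ≈ 0.5770
  upper = min{1, (1 − p₀)/p₁} = 0.9739 / 0.0617 ≈ 15.7844 → capped at 1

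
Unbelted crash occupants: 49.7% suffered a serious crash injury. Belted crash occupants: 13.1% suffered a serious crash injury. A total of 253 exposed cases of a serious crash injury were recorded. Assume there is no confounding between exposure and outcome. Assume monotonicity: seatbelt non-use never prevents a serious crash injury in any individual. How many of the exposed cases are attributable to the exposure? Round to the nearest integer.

p₁ = 0.497, p₀ = 0.131.
PN = (p₁ − p₀)/p₁ = (0.497 − 0.131) / 0.497 ≈ 0.73642.
Attributable cases ≈ PN × (exposed cases) = 0.73642 × 253 ≈ 186.31.

about 186 cases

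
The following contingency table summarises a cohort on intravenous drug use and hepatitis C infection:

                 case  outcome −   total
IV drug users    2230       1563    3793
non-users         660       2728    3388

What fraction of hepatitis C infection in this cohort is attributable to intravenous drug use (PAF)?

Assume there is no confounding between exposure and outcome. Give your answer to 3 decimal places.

PAF ≈ 0.516

p₁ = P(outcome | exposed) = 2230/3793 = 0.58793
p₀ = P(outcome | unexposed) = 660/3388 = 0.19481
Exposure prevalence π = 3793/7181 = 0.5282; overall risk P(Y=1) = 0.40245.
Under exogeneity, PAF = [P(Y=1) − p₀]/P(Y=1).
PAF = (0.40245 − 0.19481) / 0.40245 ≈ 0.5160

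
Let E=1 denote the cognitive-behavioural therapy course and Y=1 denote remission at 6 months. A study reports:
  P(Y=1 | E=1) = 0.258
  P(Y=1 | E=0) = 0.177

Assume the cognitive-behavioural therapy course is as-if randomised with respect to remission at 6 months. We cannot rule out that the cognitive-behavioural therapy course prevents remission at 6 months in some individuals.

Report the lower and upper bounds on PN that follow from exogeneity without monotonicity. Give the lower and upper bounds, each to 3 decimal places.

Let p₁ = 0.258, p₀ = 0.177.
Under exogeneity alone the bounds on PN are max{0,(p₁−p₀)/p₁} ≤ PN ≤ min{1,(1−p₀)/p₁}.
  lower = (p₁ − p₀)/p₁ = 0.081 / 0.258 ≈ 0.3140
  upper = min{1, (1 − p₀)/p₁} = 0.823 / 0.258 ≈ 3.1899 → capped at 1

0.314 ≤ PN ≤ 1.000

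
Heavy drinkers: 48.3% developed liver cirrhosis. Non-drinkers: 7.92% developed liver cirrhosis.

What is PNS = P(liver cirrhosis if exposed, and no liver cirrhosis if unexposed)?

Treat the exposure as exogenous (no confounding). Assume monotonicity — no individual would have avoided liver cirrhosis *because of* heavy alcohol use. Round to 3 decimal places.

PNS ≈ 0.404

p₁ = 0.483, p₀ = 0.0792.
Under exogeneity and monotonicity, PNS = p₁ − p₀.
PNS = 0.483 − 0.0792 = 0.4038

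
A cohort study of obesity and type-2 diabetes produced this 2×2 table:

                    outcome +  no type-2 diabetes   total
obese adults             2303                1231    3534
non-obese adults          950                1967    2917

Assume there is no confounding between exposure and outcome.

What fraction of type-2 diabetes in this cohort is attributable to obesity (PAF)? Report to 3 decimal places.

p₁ = P(outcome | exposed) = 2303/3534 = 0.65167
p₀ = P(outcome | unexposed) = 950/2917 = 0.32568
Exposure prevalence π = 3534/6451 = 0.54782; overall risk P(Y=1) = 0.50426.
Under exogeneity, PAF = [P(Y=1) − p₀]/P(Y=1).
PAF = (0.50426 − 0.32568) / 0.50426 ≈ 0.3542

PAF ≈ 0.354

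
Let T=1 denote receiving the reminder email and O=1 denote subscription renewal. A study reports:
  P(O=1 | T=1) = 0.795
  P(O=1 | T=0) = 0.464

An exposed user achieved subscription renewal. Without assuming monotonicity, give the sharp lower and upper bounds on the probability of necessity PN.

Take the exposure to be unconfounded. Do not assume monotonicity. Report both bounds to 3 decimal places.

0.416 ≤ PN ≤ 0.674

Let p₁ = 0.795, p₀ = 0.464.
Under exogeneity alone the bounds on PN are max{0,(p₁−p₀)/p₁} ≤ PN ≤ min{1,(1−p₀)/p₁}.
  lower = (p₁ − p₀)/p₁ = 0.331 / 0.795 ≈ 0.4164
  upper = min{1, (1 − p₀)/p₁} = 0.536 / 0.795 ≈ 0.6742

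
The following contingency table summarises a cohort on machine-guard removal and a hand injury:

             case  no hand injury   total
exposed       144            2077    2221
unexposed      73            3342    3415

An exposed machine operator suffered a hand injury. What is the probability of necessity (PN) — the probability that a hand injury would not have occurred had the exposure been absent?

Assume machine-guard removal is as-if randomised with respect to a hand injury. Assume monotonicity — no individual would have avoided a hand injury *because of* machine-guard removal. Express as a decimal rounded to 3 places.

p₁ = P(outcome | exposed) = 144/2221 = 0.064836
p₀ = P(outcome | unexposed) = 73/3415 = 0.021376
Under exogeneity and monotonicity, PN = (p₁ − p₀) / p₁.
PN = (0.064836 − 0.021376) / 0.064836 = 0.043459 / 0.064836 ≈ 0.6703

PN ≈ 0.670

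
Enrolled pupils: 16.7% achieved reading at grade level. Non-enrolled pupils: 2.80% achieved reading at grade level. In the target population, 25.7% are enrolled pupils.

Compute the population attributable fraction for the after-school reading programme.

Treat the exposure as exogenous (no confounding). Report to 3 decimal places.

p₁ = 0.167, p₀ = 0.028.
Overall risk P(Y=1) = π·p₁ + (1−π)·p₀ = 0.257×0.167 + 0.743×0.028 = 0.063723.
Under exogeneity, PAF = [P(Y=1) − p₀] / P(Y=1).
PAF = (0.063723 − 0.028) / 0.063723 ≈ 0.5606

PAF ≈ 0.561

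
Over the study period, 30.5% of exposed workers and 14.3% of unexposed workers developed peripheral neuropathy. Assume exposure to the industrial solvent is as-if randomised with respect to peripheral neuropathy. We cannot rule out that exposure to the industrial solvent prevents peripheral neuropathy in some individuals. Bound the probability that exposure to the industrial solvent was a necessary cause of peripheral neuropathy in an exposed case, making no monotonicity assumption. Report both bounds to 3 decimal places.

p₁ = 0.305, p₀ = 0.143.
Under exogeneity alone the bounds on PN are max{0,(p₁−p₀)/p₁} ≤ PN ≤ min{1,(1−p₀)/p₁}.
  lower = (p₁ − p₀)/p₁ = 0.162 / 0.305 ≈ 0.5311
  upper = min{1, (1 − p₀)/p₁} = 0.857 / 0.305 ≈ 2.8098 → capped at 1

0.531 ≤ PN ≤ 1.000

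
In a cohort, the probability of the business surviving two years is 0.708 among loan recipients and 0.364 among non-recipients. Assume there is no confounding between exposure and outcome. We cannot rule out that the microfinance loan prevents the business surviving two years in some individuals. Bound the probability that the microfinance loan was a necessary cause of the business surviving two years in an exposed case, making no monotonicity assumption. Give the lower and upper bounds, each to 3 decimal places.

0.486 ≤ PN ≤ 0.898

Let p₁ = 0.708, p₀ = 0.364.
Under exogeneity alone the bounds on PN are max{0,(p₁−p₀)/p₁} ≤ PN ≤ min{1,(1−p₀)/p₁}.
  lower = (p₁ − p₀)/p₁ = 0.344 / 0.708 ≈ 0.4859
  upper = min{1, (1 − p₀)/p₁} = 0.636 / 0.708 ≈ 0.8983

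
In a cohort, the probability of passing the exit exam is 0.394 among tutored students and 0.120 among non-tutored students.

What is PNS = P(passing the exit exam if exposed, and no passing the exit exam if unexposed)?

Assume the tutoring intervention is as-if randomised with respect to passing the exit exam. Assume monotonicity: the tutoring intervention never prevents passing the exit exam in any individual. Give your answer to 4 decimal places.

PNS ≈ 0.2740

Let p₁ = 0.394, p₀ = 0.12.
Under exogeneity and monotonicity, PNS = p₁ − p₀.
PNS = 0.394 − 0.12 = 0.274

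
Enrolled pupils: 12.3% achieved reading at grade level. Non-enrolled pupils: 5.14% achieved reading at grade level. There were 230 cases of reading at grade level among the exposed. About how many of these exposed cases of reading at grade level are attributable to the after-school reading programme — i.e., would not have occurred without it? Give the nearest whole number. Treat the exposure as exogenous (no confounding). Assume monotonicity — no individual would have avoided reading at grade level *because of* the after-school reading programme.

p₁ = 0.123, p₀ = 0.0514.
PN = (p₁ − p₀)/p₁ = (0.123 − 0.0514) / 0.123 ≈ 0.58211.
Attributable cases ≈ PN × (exposed cases) = 0.58211 × 230 ≈ 133.89.

about 134 cases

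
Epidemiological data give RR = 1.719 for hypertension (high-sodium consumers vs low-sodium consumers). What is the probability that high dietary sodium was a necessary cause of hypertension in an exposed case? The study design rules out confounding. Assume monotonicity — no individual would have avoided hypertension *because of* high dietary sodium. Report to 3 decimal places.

Under exogeneity and monotonicity, PN = (RR − 1) / RR = 1 − 1/RR.
PN = (1.719 − 1) / 1.719 = 0.719 / 1.719 ≈ 0.4183

PN ≈ 0.418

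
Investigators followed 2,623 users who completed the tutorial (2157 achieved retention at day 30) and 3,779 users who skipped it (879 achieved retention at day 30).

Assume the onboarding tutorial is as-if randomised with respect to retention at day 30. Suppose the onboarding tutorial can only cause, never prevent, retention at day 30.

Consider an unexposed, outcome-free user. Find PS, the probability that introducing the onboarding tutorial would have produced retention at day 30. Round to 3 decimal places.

p₁ = P(outcome | exposed) = 2157/2623 = 0.82234
p₀ = P(outcome | unexposed) = 879/3779 = 0.2326
Under exogeneity and monotonicity, PS = (p₁ − p₀) / (1 − p₀).
PS = (0.82234 − 0.2326) / (1 − 0.2326) = 0.58974 / 0.7674 ≈ 0.7685

PS ≈ 0.768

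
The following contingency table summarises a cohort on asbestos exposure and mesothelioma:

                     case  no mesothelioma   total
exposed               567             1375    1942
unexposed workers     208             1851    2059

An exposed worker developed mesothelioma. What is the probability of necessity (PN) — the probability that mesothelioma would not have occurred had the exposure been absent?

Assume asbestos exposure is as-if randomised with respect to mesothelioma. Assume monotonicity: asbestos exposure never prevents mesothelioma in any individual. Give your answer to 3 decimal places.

PN ≈ 0.654

p₁ = P(outcome | exposed) = 567/1942 = 0.29197
p₀ = P(outcome | unexposed) = 208/2059 = 0.10102
Under exogeneity and monotonicity, PN = (p₁ − p₀) / p₁.
PN = (0.29197 − 0.10102) / 0.29197 = 0.19095 / 0.29197 ≈ 0.6540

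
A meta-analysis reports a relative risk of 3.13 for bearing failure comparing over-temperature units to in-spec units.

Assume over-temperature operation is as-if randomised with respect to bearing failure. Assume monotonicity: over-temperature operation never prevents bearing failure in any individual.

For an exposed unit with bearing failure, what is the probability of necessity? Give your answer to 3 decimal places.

PN ≈ 0.681

Under exogeneity and monotonicity, PN = (RR − 1) / RR = 1 − 1/RR.
PN = (3.13 − 1) / 3.13 = 2.13 / 3.13 ≈ 0.6805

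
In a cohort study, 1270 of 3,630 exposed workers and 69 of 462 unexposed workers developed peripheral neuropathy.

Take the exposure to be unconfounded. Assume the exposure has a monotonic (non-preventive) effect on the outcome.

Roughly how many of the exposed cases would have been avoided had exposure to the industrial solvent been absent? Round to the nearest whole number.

about 728 cases

p₁ = P(outcome | exposed) = 1270/3630 = 0.34986
p₀ = P(outcome | unexposed) = 69/462 = 0.14935
PN = (p₁ − p₀)/p₁ = (0.34986 − 0.14935) / 0.34986 ≈ 0.57312.
Attributable cases ≈ PN × (exposed cases) = 0.57312 × 1270 ≈ 727.86.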